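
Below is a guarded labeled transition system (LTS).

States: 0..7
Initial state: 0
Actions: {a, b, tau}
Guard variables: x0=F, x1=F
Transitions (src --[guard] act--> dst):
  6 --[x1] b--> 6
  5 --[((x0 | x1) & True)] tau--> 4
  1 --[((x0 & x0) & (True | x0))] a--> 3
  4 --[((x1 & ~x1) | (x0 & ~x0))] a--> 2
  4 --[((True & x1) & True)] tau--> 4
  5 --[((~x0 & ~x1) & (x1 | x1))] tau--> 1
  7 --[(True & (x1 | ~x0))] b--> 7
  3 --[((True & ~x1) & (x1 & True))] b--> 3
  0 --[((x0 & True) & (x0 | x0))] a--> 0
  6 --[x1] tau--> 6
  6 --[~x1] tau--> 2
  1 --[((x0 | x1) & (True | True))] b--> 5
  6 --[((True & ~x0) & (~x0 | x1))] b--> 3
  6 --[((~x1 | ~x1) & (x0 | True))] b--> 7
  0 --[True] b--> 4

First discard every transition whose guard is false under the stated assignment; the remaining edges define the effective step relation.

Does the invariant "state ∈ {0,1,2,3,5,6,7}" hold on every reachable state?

Allowed set {0,1,2,3,5,6,7}
Reachable = {0,4}
  0: safe
  4: VIOLATES
witness against invariant: b → 4

Answer: INVARIANT VIOLATED at state 4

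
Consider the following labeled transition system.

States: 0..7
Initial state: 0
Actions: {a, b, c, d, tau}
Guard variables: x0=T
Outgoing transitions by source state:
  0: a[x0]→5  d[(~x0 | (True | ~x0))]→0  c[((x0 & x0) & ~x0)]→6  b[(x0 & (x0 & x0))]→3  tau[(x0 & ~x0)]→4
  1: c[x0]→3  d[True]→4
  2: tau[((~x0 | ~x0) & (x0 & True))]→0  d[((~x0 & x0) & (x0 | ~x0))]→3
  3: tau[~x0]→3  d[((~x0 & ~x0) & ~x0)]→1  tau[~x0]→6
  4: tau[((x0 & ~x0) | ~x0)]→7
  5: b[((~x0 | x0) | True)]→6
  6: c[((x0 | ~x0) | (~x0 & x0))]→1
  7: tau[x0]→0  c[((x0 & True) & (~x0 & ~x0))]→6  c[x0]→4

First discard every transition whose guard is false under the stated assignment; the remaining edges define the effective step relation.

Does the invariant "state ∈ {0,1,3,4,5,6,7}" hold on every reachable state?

Answer: INVARIANT HOLDS

Trace:
Safe = {0,1,3,4,5,6,7}
Reach set: {0,1,3,4,5,6}
  0: ✓
  1: ✓
  3: ✓
  4: ✓
  5: ✓
  6: ✓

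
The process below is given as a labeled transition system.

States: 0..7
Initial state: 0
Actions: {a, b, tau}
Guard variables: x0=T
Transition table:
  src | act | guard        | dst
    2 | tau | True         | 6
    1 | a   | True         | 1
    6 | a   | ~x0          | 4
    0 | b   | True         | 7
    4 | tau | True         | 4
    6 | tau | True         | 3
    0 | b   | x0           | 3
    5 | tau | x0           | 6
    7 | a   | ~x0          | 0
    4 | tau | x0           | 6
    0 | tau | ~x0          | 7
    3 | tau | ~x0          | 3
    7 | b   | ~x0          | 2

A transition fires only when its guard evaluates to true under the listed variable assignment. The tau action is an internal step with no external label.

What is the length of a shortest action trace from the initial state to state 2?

Answer: UNREACHABLE

Trace:
Layered search for 2:
  L0 = {0}
  L1 = {3,7}
2 never appears.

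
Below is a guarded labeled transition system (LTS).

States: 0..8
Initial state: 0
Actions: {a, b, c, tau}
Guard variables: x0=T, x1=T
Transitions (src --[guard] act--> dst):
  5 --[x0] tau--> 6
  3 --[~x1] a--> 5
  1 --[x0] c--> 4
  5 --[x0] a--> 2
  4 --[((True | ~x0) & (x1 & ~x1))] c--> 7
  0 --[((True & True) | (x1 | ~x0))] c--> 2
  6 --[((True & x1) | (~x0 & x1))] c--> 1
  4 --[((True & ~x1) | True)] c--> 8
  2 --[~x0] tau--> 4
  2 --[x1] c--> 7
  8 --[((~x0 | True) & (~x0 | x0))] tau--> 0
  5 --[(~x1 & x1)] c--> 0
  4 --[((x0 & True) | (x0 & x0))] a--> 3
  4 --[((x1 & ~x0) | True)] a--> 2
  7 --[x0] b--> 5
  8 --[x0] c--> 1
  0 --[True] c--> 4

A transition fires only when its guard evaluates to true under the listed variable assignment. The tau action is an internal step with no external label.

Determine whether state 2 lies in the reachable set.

Answer: REACHABLE

Analysis:
Guard filter leaves 13 enabled edge(s).
L0 = {0}
L1 = {2,4}  total {0,2,4}
L2 = {3,7,8}  total {0,2,3,4,7,8}
L3 = {1,5}  total {0,1,2,3,4,5,7,8}
L4 = {6}  total {0,1,2,3,4,5,6,7,8}
Reachable = {0,1,2,3,4,5,6,7,8}
witness 2: c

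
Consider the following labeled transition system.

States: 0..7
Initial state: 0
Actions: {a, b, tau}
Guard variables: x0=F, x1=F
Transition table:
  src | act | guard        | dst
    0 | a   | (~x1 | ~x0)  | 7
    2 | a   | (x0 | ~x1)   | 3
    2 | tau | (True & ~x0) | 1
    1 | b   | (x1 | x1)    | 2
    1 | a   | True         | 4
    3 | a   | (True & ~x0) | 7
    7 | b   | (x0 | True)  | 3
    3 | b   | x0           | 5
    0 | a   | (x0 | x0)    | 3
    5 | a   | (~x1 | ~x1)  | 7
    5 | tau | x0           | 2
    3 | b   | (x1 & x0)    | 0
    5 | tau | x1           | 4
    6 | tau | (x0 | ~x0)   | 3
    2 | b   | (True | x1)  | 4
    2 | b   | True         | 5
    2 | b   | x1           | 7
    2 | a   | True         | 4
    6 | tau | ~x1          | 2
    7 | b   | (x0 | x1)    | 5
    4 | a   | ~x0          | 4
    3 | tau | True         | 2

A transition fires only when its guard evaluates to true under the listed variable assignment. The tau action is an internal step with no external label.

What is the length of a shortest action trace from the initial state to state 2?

Breadth-first toward 2:
  depth 0: {0}
  depth 1: {7}
  depth 2: {3}
  depth 3: {2}
depth(2)=3, e.g. a·b·tau

Answer: 3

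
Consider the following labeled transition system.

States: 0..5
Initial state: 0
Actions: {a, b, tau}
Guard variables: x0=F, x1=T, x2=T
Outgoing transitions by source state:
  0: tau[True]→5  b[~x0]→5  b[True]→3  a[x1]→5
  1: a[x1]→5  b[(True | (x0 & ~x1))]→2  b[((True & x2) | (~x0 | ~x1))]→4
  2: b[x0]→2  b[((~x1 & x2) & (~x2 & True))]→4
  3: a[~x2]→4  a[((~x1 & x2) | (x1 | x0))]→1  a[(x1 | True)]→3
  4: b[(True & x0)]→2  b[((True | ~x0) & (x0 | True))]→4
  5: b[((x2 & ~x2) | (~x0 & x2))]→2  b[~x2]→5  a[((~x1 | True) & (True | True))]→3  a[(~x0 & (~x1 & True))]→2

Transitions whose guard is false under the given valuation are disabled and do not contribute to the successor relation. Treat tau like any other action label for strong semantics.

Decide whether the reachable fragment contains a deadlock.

Answer: DEADLOCK at state 2

Trace:
Reachable = {0,1,2,3,4,5}
  0: a→5  b→3  b→5  tau→5  [deg 4]
  1: a→5  b→2  b→4  [deg 3]
  2: ∅  [STUCK]
  3: a→1  a→3  [deg 2]
  4: b→4  [deg 1]
  5: a→3  b→2  [deg 2]
trace reaching 2: tau·b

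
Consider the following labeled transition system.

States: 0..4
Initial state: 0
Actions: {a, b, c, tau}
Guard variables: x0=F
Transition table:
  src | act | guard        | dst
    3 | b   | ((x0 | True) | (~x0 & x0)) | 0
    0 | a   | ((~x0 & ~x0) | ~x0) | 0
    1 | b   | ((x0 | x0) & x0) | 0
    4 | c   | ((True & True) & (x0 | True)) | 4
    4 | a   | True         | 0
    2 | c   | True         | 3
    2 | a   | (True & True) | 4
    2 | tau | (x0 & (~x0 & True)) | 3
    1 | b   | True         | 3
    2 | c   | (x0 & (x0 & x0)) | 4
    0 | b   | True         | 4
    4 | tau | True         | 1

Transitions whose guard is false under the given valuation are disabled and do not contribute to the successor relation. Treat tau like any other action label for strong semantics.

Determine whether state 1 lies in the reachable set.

Answer: REACHABLE

Working:
9 transition(s) survive guard evaluation.
Layer 0: {0}
Layer 1: {4}  now seen {0,4}
Layer 2: {1}  now seen {0,1,4}
Layer 3: {3}  now seen {0,1,3,4}
Reach set: {0,1,3,4}
Path to 1: b·tau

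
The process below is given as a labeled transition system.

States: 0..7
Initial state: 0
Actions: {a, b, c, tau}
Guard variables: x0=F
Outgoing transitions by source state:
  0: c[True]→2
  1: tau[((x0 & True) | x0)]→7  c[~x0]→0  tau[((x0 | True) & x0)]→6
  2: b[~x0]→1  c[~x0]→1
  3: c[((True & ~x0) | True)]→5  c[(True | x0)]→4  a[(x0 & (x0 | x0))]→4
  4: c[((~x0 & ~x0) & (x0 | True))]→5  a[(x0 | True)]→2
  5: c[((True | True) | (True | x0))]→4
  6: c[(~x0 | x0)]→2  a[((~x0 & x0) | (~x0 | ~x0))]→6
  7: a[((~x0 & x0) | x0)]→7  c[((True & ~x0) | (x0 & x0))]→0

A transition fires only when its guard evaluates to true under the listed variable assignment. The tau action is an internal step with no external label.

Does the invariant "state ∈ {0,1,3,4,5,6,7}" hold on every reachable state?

Inv-set: {0,1,3,4,5,6,7}
Reach set: {0,1,2}
  0: ok
  1: ok
  2: ✗ unsafe
witness against invariant: c → 2

Answer: INVARIANT VIOLATED at state 2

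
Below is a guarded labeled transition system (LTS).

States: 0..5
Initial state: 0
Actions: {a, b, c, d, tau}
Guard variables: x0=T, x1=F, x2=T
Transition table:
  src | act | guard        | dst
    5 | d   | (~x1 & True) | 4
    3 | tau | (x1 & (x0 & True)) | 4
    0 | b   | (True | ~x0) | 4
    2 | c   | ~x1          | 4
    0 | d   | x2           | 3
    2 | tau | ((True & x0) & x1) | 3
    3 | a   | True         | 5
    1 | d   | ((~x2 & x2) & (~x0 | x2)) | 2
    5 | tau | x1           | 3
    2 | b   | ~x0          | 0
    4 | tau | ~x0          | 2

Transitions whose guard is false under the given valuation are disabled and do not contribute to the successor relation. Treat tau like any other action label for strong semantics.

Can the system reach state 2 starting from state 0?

Answer: UNREACHABLE

Working:
After dropping false guards: 5 live edges.
depth 0: {0}
depth 1: {3,4}  cumulative {0,3,4}
depth 2: {5}  cumulative {0,3,4,5}
Reach set: {0,3,4,5}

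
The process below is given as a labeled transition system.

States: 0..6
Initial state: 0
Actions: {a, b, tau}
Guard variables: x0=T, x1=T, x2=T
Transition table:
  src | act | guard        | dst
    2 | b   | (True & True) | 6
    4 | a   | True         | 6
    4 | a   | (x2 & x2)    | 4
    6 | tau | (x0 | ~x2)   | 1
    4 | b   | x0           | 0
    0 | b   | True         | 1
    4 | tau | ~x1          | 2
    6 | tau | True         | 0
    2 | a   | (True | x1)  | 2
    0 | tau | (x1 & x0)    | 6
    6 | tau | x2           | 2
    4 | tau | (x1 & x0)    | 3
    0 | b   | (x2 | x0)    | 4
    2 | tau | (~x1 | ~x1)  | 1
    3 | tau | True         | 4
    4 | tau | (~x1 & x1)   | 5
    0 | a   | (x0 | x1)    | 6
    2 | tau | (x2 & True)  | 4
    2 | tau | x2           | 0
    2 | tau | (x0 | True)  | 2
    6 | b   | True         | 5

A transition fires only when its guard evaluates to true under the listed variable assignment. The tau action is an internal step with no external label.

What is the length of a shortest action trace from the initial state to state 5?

Breadth-first toward 5:
  depth 0: {0}
  depth 1: {1,4,6}
  depth 2: {2,3,5}
5 enters at depth 2; path a·b

Answer: 2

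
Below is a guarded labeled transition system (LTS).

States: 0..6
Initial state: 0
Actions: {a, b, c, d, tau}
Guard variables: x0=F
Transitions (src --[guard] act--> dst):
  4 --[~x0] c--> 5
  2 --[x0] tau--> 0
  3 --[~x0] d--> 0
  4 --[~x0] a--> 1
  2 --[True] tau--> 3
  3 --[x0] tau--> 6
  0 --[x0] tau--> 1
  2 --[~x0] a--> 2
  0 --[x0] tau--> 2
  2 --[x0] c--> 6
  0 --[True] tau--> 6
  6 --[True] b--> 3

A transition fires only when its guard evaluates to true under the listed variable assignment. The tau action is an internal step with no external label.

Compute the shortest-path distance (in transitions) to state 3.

Answer: 2

Trace:
BFS to 3:
  Layer 0: {0}
  Layer 1: {6}
  Layer 2: {3}
3 enters at depth 2; path tau·b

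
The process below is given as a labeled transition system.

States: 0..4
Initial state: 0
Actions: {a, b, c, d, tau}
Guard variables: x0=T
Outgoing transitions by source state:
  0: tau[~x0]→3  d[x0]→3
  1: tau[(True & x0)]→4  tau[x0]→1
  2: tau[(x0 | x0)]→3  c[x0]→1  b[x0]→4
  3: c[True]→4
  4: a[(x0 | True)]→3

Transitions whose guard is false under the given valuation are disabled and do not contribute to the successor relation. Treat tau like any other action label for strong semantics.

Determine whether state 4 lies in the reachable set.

Answer: REACHABLE

Working:
8 transition(s) survive guard evaluation.
depth 0: {0}
depth 1: {3}  cumulative {0,3}
depth 2: {4}  cumulative {0,3,4}
R = {0,3,4}
Path to 4: d·c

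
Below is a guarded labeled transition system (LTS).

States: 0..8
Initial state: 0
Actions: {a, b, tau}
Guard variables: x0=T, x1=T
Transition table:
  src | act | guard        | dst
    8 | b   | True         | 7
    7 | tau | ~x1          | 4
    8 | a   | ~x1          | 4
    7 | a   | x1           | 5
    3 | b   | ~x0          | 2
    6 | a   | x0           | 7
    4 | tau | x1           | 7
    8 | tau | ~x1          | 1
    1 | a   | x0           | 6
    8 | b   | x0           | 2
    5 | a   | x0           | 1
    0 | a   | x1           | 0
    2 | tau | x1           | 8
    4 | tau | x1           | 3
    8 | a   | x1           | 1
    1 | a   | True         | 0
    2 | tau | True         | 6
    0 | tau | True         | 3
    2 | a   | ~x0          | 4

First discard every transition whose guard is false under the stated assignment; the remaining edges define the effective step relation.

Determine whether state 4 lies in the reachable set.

Answer: UNREACHABLE

Trace:
14 transition(s) survive guard evaluation.
depth 0: {0}
depth 1: {3}  total {0,3}
Reach set: {0,3}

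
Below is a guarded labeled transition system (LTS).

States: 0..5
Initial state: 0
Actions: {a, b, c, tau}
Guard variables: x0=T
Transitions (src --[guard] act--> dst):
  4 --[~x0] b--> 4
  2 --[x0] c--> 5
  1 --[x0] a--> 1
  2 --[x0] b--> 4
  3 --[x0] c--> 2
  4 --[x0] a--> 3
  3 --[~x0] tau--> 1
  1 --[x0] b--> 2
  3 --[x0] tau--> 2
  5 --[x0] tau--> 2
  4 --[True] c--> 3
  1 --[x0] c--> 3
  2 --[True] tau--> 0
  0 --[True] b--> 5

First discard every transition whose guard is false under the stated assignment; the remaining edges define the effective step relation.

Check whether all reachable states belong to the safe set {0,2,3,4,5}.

Answer: INVARIANT HOLDS

Analysis:
Allowed set {0,2,3,4,5}
Reachable = {0,2,3,4,5}
  0: ✓
  2: ✓
  3: ✓
  4: ✓
  5: ✓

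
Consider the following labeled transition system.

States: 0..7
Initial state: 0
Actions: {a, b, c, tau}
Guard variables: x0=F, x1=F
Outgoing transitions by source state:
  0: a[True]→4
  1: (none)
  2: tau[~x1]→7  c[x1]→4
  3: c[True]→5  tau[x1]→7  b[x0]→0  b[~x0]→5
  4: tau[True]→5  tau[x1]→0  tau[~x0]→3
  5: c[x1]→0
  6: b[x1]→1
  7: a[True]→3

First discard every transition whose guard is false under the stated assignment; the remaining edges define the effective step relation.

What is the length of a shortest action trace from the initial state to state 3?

Answer: 2

Working:
Layered search for 3:
  Layer 0: {0}
  Layer 1: {4}
  Layer 2: {3,5}
3 enters at depth 2; path a·tau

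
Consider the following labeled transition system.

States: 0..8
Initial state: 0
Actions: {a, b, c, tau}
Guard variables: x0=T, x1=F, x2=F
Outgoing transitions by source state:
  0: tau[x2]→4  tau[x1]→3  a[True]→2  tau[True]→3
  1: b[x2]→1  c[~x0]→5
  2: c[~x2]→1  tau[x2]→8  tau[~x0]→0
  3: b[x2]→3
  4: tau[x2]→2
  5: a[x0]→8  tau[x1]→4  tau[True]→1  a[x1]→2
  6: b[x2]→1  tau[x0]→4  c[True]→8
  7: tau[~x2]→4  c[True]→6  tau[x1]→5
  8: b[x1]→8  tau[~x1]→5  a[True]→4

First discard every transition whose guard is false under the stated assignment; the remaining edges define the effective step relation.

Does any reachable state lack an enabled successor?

R = {0,1,2,3}
  0: a→2  tau→3  [2 out]
  1: ∅  [STUCK]
  2: c→1  [1 out]
  3: ∅  [STUCK]
trace reaching 1: a·c

Answer: DEADLOCK at state 1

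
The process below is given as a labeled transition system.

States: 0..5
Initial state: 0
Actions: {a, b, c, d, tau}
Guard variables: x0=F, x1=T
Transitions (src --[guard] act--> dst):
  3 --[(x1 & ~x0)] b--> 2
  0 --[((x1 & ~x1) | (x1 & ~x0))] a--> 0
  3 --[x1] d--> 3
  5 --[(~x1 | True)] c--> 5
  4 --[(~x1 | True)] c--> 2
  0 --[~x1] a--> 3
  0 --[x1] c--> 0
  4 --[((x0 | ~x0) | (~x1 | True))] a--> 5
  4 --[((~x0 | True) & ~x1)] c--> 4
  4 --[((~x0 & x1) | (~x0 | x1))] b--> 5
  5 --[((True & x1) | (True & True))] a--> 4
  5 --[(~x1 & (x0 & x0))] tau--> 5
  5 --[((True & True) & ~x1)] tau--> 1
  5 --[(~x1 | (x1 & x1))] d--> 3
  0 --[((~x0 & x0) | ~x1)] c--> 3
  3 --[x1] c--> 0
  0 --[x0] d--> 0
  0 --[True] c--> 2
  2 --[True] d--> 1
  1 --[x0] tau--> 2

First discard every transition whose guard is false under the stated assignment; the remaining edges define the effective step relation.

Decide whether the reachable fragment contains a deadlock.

Reachable = {0,1,2}
  0: a→0  c→0  c→2  [deg 3]
  1: ∅  [deadlock]
  2: d→1  [deg 1]
Path to 1: c·d

Answer: DEADLOCK at state 1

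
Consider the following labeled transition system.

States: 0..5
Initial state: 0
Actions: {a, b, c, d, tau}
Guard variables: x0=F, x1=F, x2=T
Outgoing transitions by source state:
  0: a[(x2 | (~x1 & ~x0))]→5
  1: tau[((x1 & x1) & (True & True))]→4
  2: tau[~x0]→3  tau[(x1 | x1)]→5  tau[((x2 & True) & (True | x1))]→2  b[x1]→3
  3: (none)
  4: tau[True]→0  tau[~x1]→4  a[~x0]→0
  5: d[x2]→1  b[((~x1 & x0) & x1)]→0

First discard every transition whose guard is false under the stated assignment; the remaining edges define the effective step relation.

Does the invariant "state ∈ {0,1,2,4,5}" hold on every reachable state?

Allowed set {0,1,2,4,5}
Reach set: {0,1,5}
  0: ok
  1: ok
  5: ok

Answer: INVARIANT HOLDS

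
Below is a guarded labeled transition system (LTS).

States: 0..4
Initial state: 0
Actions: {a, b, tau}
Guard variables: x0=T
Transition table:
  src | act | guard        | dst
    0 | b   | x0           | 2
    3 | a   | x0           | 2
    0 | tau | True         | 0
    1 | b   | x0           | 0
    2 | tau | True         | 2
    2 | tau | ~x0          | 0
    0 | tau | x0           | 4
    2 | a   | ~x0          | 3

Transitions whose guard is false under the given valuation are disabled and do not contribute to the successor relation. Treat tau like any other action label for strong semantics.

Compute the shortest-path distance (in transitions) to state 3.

Breadth-first toward 3:
  Layer 0: {0}
  Layer 1: {2,4}
3 never appears.

Answer: UNREACHABLE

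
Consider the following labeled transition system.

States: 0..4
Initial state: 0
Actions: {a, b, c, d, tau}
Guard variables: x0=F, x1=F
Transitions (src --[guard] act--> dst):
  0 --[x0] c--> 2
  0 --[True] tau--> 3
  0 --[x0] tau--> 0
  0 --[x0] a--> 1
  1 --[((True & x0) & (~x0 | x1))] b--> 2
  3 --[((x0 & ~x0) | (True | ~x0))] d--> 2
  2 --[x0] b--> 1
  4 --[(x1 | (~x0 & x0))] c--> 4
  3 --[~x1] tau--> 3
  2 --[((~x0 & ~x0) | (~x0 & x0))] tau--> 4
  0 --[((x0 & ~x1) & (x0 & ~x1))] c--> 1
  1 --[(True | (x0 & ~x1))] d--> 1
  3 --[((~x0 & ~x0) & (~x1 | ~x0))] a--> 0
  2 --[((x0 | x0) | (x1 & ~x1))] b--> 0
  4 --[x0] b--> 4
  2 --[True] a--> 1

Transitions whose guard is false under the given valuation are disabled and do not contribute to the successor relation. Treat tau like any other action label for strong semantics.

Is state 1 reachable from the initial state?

Answer: REACHABLE

Analysis:
7 transition(s) survive guard evaluation.
Layer 0: {0}
Layer 1: {3}  now seen {0,3}
Layer 2: {2}  now seen {0,2,3}
Layer 3: {1,4}  now seen {0,1,2,3,4}
R = {0,1,2,3,4}
trace reaching 1: tau·d·a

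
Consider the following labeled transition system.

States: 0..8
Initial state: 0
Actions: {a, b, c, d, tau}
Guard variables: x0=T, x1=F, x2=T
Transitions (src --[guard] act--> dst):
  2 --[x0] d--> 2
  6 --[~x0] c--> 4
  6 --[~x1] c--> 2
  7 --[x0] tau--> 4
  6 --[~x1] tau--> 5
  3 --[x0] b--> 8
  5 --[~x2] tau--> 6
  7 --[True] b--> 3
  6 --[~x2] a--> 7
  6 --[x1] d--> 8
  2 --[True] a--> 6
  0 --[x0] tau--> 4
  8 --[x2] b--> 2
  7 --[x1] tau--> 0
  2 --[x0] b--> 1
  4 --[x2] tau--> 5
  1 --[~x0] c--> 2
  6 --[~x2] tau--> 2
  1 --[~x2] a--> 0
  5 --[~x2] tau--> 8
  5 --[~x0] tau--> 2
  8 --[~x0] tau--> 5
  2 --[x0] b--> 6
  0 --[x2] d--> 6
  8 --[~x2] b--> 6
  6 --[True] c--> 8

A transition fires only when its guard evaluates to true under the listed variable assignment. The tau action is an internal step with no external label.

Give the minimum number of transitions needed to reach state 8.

BFS to 8:
  depth 0: {0}
  depth 1: {4,6}
  depth 2: {2,5,8}
depth(8)=2, e.g. d·c

Answer: 2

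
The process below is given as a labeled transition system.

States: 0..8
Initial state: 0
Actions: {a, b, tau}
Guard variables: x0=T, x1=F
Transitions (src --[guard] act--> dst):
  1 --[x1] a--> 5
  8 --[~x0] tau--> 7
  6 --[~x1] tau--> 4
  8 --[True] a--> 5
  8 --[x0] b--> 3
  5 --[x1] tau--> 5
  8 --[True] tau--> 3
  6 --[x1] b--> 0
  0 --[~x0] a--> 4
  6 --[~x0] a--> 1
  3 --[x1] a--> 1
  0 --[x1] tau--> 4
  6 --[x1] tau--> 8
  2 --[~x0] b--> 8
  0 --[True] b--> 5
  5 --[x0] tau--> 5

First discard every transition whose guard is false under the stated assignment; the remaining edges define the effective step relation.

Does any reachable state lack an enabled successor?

Answer: DEADLOCK-FREE

Working:
Reach set: {0,5}
  0: b→5  [1 exit(s)]
  5: tau→5  [1 exit(s)]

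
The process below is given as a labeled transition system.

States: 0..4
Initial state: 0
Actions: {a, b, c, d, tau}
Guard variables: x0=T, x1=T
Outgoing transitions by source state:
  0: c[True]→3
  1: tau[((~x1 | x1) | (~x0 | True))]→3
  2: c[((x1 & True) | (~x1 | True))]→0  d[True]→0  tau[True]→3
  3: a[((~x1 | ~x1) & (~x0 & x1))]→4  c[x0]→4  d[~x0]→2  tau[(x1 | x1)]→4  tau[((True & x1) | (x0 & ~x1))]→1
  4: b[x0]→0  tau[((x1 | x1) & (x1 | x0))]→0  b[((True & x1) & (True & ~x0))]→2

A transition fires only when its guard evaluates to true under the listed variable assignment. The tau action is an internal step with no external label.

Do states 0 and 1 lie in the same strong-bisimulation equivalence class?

Refine partition for ~:
  P[0] = {{0,1,2,3,4}}
  P[1] = {{0},{1},{2},{3},{4}}
5 equivalence class(es) (converged in 2)
0∈{0}, 1∈{1}

Answer: NOT BISIMILAR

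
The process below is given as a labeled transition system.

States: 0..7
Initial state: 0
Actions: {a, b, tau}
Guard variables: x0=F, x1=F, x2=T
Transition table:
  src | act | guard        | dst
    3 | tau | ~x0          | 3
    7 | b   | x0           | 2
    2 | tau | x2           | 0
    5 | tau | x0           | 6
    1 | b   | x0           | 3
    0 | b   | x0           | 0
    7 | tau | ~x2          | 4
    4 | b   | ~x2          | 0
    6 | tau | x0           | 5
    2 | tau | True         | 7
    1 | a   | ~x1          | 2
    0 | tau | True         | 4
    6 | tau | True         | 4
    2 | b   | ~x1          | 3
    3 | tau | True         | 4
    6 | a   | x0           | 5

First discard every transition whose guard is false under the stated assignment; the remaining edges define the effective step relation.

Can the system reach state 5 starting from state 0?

Answer: UNREACHABLE

Analysis:
Guard filter leaves 8 enabled edge(s).
Layer 0: {0}
Layer 1: {4}  total {0,4}
Reach set: {0,4}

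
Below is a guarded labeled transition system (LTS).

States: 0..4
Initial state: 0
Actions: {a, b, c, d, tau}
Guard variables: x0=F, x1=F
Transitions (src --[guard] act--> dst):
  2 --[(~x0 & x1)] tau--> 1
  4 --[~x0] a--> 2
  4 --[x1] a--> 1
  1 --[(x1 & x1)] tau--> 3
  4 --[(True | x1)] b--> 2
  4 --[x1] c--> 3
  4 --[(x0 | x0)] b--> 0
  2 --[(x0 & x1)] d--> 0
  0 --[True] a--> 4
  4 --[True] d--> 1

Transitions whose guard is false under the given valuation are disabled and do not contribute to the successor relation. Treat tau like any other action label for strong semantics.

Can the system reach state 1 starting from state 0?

4 transition(s) survive guard evaluation.
depth 0: {0}
depth 1: {4}  total {0,4}
depth 2: {1,2}  total {0,1,2,4}
Reachable = {0,1,2,4}
witness 1: a·d

Answer: REACHABLE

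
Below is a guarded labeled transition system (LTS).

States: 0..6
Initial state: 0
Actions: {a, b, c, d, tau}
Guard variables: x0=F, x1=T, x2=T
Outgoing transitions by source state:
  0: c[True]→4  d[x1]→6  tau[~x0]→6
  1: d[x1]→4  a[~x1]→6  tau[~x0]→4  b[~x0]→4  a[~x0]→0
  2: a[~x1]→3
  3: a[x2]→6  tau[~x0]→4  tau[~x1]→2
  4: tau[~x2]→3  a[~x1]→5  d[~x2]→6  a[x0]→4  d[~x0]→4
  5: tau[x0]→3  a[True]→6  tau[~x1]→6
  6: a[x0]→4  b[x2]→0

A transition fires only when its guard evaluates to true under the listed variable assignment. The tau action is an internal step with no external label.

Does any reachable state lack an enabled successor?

R = {0,4,6}
  0: c→4  d→6  tau→6  [deg 3]
  4: d→4  [deg 1]
  6: b→0  [deg 1]

Answer: DEADLOCK-FREE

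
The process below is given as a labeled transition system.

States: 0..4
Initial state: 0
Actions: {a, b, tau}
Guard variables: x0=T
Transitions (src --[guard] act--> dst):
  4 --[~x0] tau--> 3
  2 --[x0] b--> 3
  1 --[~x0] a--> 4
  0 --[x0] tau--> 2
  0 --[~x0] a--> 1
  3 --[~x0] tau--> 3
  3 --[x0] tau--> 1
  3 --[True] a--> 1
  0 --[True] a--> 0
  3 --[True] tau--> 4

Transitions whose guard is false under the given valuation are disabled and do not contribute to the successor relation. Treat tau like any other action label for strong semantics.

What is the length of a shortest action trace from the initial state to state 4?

Answer: 3

Trace:
BFS to 4:
  depth 0: {0}
  depth 1: {2}
  depth 2: {3}
  depth 3: {1,4}
4 enters at depth 3; path tau·b·tau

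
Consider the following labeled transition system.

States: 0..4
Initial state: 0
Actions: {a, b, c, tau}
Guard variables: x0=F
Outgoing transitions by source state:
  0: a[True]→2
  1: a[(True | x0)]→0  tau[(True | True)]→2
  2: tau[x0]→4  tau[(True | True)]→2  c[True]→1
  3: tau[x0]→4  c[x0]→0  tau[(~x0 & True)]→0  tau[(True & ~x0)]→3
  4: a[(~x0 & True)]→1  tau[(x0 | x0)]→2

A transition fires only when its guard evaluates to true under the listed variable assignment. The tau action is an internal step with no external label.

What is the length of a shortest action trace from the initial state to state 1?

BFS to 1:
  L0 = {0}
  L1 = {2}
  L2 = {1}
depth(1)=2, e.g. a·c

Answer: 2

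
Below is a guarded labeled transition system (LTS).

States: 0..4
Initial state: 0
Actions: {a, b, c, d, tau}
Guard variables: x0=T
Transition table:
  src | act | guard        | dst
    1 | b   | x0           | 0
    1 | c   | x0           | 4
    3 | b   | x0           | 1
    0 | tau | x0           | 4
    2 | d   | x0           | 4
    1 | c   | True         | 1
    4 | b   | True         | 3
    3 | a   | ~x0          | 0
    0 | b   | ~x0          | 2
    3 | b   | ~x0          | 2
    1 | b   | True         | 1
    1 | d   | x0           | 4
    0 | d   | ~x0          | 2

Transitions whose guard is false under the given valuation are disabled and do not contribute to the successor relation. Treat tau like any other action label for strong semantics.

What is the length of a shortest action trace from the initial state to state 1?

Answer: 3

Trace:
Breadth-first toward 1:
  Layer 0: {0}
  Layer 1: {4}
  Layer 2: {3}
  Layer 3: {1}
1 enters at depth 3; path tau·b·b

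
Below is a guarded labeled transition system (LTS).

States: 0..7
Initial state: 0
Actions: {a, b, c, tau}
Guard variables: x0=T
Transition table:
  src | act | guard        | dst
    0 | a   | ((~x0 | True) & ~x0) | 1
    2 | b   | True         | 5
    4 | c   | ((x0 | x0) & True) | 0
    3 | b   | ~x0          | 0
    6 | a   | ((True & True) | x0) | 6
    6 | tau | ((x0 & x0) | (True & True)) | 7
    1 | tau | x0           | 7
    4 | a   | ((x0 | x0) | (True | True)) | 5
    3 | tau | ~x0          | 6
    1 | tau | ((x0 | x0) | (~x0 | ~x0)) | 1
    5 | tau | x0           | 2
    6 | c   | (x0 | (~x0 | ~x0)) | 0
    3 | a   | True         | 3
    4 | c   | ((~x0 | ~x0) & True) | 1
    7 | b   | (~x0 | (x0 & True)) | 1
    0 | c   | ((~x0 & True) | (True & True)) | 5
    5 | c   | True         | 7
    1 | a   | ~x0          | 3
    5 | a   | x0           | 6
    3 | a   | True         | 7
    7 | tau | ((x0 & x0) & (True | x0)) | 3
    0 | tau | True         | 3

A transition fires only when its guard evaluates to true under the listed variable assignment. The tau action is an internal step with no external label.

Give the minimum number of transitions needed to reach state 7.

Layered search for 7:
  Layer 0: {0}
  Layer 1: {3,5}
  Layer 2: {2,6,7}
depth(7)=2, e.g. c·c

Answer: 2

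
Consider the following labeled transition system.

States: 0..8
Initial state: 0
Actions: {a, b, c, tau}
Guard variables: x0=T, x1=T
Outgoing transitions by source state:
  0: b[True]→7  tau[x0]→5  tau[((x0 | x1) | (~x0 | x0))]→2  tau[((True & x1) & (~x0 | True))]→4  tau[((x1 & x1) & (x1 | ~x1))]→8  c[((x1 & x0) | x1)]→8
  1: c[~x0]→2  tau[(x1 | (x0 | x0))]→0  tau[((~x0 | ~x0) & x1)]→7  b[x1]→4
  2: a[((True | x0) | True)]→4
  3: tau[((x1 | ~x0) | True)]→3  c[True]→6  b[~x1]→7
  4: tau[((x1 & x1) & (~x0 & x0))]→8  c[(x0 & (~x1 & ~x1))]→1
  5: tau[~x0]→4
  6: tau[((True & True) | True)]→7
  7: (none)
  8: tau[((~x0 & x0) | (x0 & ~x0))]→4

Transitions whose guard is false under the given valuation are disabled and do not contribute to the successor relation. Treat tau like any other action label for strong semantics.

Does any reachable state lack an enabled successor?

Answer: DEADLOCK at state 4

Analysis:
R = {0,2,4,5,7,8}
  0: b→7  c→8  tau→2  tau→4  tau→5  tau→8  [deg 6]
  2: a→4  [deg 1]
  4: ∅  [STUCK]
  5: ∅  [STUCK]
  7: ∅  [STUCK]
  8: ∅  [STUCK]
trace reaching 4: tau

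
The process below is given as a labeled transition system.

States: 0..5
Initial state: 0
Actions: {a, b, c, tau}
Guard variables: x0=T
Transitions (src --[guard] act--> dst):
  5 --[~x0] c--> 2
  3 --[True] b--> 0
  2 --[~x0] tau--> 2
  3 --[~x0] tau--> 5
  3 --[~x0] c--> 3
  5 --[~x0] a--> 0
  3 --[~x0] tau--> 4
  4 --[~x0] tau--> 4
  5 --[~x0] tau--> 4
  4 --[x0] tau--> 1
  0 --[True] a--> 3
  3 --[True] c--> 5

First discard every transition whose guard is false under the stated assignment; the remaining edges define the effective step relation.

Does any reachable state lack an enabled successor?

Answer: DEADLOCK at state 5

Analysis:
Reachable = {0,3,5}
  0: a→3  [1 exit(s)]
  3: b→0  c→5  [2 exit(s)]
  5: ∅  [no exit]
witness 5: a·c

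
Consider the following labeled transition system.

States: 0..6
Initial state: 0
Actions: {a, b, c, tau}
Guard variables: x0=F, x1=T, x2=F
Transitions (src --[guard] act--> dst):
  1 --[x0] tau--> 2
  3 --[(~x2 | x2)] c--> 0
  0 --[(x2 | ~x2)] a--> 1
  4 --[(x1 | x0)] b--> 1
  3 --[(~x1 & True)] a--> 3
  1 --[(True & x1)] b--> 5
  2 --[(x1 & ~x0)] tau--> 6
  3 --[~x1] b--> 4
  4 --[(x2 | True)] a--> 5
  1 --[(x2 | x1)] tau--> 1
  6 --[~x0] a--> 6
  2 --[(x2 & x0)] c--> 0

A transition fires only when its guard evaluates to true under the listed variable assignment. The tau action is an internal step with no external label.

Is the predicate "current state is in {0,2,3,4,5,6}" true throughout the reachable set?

Answer: INVARIANT VIOLATED at state 1

Trace:
Inv-set: {0,2,3,4,5,6}
Reach set: {0,1,5}
  0: safe
  1: ✗ unsafe
  5: safe
counterexample path to 1: a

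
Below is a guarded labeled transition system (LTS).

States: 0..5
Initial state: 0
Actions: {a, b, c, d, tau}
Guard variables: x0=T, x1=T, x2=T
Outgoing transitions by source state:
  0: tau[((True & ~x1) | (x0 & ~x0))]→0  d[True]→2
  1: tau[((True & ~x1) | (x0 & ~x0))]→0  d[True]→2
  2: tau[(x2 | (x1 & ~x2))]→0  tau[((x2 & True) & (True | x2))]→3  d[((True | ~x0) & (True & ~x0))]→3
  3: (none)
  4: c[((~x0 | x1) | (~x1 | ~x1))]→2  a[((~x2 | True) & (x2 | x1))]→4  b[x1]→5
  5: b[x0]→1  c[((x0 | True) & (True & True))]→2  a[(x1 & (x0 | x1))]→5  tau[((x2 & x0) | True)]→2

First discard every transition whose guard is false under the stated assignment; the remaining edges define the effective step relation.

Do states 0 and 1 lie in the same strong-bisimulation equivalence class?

Refine partition for ~:
  π0 = {{0,1,2,3,4,5}}
  π1 = {{0,1},{2},{3},{4},{5}}
5 equivalence class(es) (converged in 2)
[0]={0,1}  [1]={0,1}

Answer: BISIMILAR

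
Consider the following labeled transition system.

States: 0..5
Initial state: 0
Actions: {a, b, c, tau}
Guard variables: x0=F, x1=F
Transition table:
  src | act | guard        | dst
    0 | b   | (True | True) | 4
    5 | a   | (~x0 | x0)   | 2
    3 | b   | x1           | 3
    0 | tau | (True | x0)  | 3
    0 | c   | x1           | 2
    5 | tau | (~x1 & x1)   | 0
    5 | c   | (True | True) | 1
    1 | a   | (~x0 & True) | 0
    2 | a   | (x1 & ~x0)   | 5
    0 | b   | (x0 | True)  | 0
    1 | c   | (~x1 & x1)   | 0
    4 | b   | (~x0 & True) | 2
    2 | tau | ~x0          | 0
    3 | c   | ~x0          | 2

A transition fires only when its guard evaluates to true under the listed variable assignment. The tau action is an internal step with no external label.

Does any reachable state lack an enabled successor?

Answer: DEADLOCK-FREE

Analysis:
Reach set: {0,2,3,4}
  0: b→0  b→4  tau→3  [deg 3]
  2: tau→0  [deg 1]
  3: c→2  [deg 1]
  4: b→2  [deg 1]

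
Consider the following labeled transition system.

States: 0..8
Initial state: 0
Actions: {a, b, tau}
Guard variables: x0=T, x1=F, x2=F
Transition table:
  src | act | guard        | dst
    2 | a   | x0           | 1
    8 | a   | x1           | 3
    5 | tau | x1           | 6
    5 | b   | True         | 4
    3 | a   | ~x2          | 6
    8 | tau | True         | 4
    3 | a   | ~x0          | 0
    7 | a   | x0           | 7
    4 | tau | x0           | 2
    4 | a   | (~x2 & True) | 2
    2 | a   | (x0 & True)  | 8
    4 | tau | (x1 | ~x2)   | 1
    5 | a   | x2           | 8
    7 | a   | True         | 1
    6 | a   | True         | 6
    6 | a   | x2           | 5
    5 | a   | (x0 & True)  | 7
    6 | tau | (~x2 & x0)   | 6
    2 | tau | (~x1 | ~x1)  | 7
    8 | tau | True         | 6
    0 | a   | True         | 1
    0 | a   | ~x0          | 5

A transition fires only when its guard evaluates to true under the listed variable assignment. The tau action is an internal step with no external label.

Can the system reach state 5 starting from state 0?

After dropping false guards: 16 live edges.
depth 0: {0}
depth 1: {1}  cumulative {0,1}
Reachable = {0,1}

Answer: UNREACHABLE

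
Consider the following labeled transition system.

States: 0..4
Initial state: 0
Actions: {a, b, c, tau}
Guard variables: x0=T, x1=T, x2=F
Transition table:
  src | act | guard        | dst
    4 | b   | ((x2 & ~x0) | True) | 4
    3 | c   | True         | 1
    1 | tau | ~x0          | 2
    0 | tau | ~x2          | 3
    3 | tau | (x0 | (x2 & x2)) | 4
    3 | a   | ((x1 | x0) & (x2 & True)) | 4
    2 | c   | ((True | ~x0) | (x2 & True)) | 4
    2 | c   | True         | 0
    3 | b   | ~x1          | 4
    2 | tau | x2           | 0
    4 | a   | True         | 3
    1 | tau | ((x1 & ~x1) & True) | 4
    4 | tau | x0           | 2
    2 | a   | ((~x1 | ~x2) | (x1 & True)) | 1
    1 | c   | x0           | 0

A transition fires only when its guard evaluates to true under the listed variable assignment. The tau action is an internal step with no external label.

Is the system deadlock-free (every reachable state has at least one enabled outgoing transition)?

Answer: DEADLOCK-FREE

Analysis:
Reachable = {0,1,2,3,4}
  0: tau→3  [1 exit(s)]
  1: c→0  [1 exit(s)]
  2: a→1  c→0  c→4  [3 exit(s)]
  3: c→1  tau→4  [2 exit(s)]
  4: a→3  b→4  tau→2  [3 exit(s)]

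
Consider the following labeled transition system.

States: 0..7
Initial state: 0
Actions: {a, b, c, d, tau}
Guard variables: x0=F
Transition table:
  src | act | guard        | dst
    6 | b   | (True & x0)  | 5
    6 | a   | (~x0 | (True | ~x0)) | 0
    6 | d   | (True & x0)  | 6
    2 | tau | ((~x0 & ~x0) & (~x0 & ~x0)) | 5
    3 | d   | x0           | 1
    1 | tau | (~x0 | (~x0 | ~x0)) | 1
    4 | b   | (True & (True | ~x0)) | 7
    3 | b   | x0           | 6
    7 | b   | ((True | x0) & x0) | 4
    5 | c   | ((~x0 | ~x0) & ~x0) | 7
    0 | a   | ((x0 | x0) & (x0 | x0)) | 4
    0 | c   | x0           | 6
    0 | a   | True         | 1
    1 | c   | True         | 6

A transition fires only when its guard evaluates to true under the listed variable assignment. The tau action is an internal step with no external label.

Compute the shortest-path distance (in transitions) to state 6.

Answer: 2

Working:
BFS to 6:
  depth 0: {0}
  depth 1: {1}
  depth 2: {6}
depth(6)=2, e.g. a·c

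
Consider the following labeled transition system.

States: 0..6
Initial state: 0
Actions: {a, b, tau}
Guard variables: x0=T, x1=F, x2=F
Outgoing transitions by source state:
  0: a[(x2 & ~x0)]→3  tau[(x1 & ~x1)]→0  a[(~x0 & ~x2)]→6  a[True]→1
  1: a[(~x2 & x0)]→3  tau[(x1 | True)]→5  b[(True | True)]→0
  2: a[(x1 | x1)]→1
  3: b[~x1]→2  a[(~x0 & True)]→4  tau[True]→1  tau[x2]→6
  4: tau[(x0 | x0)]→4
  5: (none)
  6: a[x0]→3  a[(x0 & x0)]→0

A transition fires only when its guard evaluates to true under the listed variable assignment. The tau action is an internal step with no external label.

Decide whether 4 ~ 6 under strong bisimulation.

Answer: NOT BISIMILAR

Working:
Compute ~ classes (split until stable):
  round 0: {{0,1,2,3,4,5,6}}
  round 1: {{0,6},{1},{2,5},{3},{4}}
  round 2: {{0},{1},{2,5},{3},{4},{6}}
Fixed point at round 3; 6 class(es).
class of 4: {4}; class of 6: {6}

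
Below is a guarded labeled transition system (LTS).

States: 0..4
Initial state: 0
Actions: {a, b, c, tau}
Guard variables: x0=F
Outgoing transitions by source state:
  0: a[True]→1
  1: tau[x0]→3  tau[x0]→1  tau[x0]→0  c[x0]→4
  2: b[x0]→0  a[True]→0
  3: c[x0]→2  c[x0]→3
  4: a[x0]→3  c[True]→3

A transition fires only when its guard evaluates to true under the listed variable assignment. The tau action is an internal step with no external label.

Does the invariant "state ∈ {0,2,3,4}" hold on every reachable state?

Answer: INVARIANT VIOLATED at state 1

Trace:
Safe = {0,2,3,4}
Reach set: {0,1}
  0: safe
  1: VIOLATES
counterexample path to 1: a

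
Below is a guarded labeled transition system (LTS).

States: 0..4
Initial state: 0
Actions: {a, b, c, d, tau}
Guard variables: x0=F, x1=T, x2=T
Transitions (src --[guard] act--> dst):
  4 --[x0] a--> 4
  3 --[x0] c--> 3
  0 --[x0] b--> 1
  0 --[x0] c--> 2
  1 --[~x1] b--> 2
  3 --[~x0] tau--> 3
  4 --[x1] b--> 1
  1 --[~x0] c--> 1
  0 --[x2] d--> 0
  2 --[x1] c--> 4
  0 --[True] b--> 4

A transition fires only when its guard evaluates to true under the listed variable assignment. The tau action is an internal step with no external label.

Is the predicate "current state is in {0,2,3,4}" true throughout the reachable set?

Answer: INVARIANT VIOLATED at state 1

Working:
Inv-set: {0,2,3,4}
Reachable = {0,1,4}
  0: safe
  1: ✗ unsafe
  4: safe
witness against invariant: b·b → 1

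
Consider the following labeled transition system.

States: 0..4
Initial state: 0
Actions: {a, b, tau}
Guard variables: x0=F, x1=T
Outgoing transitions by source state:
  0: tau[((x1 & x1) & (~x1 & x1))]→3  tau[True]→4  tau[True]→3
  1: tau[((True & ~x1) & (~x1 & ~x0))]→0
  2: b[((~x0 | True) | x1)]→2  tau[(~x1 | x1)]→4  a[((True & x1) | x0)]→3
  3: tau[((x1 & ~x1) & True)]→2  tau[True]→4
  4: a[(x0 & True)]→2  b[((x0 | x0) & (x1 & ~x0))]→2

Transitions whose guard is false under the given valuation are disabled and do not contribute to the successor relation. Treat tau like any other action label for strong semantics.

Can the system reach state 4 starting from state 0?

Answer: REACHABLE

Trace:
Guard filter leaves 6 enabled edge(s).
depth 0: {0}
depth 1: {3,4}  total {0,3,4}
R = {0,3,4}
trace reaching 4: tau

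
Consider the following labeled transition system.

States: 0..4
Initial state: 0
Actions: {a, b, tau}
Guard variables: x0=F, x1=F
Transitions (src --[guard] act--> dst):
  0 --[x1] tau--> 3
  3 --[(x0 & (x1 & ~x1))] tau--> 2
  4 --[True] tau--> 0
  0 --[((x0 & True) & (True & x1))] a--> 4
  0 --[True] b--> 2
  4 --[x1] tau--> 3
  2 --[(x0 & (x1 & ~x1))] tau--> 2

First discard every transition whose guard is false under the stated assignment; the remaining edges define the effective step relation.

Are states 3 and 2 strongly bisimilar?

Answer: BISIMILAR

Analysis:
Bisimulation quotient by refinement:
  π0 = {{0,1,2,3,4}}
  π1 = {{0},{1,2,3},{4}}
stable after 2 split(s): 3 block(s)
class of 3: {1,2,3}; class of 2: {1,2,3}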